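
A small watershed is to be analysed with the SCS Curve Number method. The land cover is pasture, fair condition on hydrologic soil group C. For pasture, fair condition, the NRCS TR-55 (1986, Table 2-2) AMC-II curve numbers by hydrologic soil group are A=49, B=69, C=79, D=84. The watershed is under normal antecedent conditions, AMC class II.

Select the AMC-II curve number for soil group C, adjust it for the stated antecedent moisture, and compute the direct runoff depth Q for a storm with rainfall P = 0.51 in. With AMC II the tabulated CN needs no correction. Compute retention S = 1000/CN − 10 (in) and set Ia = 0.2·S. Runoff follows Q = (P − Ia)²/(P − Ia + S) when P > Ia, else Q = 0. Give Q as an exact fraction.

NRCS table: pasture, fair condition, soil group C → CN(II) = 79
AMC II — tabulated CN = 79 applies directly.
Max retention: S = 1000/79 − 10 = 210/79 in (≈ 2.658 in)
Ia = 0.2S: 0.2·2.658 = 0.532 in (exactly 42/79)
P = 0.510 ≤ Ia = 0.532 in: entire storm abstracted, Q = 0.

Q = 0 in ≈ 0.000 in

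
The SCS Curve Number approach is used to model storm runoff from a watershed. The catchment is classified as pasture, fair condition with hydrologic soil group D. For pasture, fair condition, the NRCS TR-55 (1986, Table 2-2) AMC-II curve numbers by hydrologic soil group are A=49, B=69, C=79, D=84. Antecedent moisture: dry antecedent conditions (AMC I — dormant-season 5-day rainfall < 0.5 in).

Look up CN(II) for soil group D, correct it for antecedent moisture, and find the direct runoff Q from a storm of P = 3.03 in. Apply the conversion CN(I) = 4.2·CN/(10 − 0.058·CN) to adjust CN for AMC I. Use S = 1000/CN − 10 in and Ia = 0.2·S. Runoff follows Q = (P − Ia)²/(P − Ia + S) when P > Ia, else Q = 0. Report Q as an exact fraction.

NRCS table: pasture, fair condition, soil group D → CN(II) = 84
Dry (AMC I): CN(I) = 4.2·84/(10 − 0.058·84) = (1764/5)/(641/125) = 44100/641 ≈ 68.799
S = 1000/(44100/641) − 10 = 2000/441 in ≈ 4.535 in
Ia = 0.2S: 0.2·4.535 = 0.907 in (exactly 400/441)
P − Ia = 3.030 − 0.907 = 93623/44100 ≈ 2.123 in (> 0, runoff occurs)
Q: (93623/44100)² ÷ (293623/44100) = 8765266129/12948774300 in (≈ 0.677 in)

Q = 8765266129/12948774300 in ≈ 0.677 in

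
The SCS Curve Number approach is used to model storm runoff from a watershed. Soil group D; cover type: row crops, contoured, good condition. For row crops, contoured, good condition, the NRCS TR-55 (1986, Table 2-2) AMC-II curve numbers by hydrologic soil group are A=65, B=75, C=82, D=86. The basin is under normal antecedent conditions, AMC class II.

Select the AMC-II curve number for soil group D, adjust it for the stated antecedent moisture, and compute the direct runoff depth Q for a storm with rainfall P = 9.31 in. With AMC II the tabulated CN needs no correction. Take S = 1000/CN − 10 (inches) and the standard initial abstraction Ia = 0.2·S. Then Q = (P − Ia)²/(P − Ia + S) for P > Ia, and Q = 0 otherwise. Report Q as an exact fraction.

Q = 213215527/28031700 in ≈ 7.606 in

NRCS table: row crops, contoured, good condition, soil group D → CN(II) = 86
AMC II — tabulated CN = 86 applies directly.
S = 1000/86 − 10 = 70/43 in ≈ 1.628 in
Ia = 0.2·(70/43) = 14/43 in ≈ 0.326 in
Excess rainfall: 9.310 − 0.326 = 8.984 in; P > Ia so Q > 0
Q = (38633/4300)²/((38633/4300) + 70/43) = (1492508689/18490000)/(45633/4300) = 213215527/28031700 in ≈ 7.606 in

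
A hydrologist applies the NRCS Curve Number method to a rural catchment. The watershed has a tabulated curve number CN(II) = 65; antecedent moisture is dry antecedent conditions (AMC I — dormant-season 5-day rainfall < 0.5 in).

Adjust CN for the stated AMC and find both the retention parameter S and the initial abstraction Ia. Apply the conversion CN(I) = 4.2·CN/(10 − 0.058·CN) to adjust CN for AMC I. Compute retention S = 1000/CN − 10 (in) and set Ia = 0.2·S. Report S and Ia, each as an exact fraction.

CN(I) from CN(II)=65: (4.2·65)/(10 − 0.058·65) = 3900/89 ≈ 43.820
S = 1000/(3900/89) − 10 = 500/39 in ≈ 12.821 in
Ia = 0.2S: 0.2·12.821 = 2.564 in (exactly 100/39)

S = 500/39 in ≈ 12.821 in; Ia = 100/39 in ≈ 2.564 in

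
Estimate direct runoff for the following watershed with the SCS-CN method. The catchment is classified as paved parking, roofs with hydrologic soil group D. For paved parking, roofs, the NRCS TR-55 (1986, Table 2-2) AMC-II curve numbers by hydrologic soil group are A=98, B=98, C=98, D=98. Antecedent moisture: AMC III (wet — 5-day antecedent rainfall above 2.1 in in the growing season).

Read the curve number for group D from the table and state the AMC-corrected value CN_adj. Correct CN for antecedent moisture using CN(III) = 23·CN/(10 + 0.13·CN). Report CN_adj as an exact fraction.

NRCS table: paved parking, roofs, soil group D → CN(II) = 98
CN(III) from CN(II)=98: (23·98)/(10 + 0.13·98) = 112700/1137 ≈ 99.120

CN_adj = 112700/1137 ≈ 99.120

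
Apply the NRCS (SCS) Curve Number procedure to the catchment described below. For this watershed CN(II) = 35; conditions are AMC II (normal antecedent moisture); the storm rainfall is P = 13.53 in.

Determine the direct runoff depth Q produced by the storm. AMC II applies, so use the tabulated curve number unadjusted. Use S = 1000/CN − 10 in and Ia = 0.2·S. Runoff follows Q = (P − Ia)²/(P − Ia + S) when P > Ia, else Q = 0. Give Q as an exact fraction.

CN(II) = 35; AMC II needs no correction.
S = 1000/35 − 10 = 130/7 in ≈ 18.571 in
Initial abstraction Ia = S/5 = (130/7)/5 = 26/7 ≈ 3.714 in
Excess rainfall: 13.530 − 3.714 = 9.816 in; P > Ia so Q > 0
Runoff Q = (P−Ia)²/(P−Ia+S) = (9.816)²/(9.816+18.571) = 47210641/13909700 ≈ 3.394 in

Q = 47210641/13909700 in ≈ 3.394 in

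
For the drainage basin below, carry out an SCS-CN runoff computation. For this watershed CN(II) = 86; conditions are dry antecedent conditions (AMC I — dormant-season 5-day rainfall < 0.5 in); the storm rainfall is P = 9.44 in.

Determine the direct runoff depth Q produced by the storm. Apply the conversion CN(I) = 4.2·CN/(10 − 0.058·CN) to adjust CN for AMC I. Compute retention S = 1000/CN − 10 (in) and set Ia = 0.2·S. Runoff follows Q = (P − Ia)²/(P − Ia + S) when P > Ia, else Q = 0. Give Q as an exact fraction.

Q = 195216784/32607975 in ≈ 5.987 in

Dry (AMC I): CN(I) = 4.2·86/(10 − 0.058·86) = (1806/5)/(1253/250) = 12900/179 ≈ 72.067
S = 1000/(12900/179) − 10 = 500/129 in ≈ 3.876 in
Ia = 0.2·(500/129) = 100/129 in ≈ 0.775 in
Since P=9.440 > Ia=0.775: effective rainfall P−Ia = 27944/3225 in
Q: (27944/3225)² ÷ (40444/3225) = 195216784/32607975 in (≈ 5.987 in)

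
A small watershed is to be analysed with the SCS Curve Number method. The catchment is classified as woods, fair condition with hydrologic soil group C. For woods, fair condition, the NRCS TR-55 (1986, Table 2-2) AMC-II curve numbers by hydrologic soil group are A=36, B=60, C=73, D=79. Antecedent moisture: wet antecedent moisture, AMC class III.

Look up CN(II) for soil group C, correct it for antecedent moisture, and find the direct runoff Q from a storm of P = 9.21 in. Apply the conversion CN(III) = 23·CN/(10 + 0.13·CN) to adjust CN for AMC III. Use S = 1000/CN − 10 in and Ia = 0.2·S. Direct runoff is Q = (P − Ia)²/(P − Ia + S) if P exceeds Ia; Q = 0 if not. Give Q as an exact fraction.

NRCS table: woods, fair condition, soil group C → CN(II) = 73
Adjust CN=73 to AMC III: 23·73/(10 + 0.13·73) → 1679 ÷ (1949/100) = 167900/1949 ≈ 86.147
Max retention: S = 1000/(167900/1949) − 10 = 2700/1679 in (≈ 1.608 in)
Ia = 0.2S: 0.2·1.608 = 0.322 in (exactly 540/1679)
P − Ia = 9.210 − 0.322 = 1492359/167900 ≈ 8.888 in (> 0, runoff occurs)
Q: (1492359/167900)² ÷ (1762359/167900) = 742378461627/98633358700 in (≈ 7.527 in)

Q = 742378461627/98633358700 in ≈ 7.527 in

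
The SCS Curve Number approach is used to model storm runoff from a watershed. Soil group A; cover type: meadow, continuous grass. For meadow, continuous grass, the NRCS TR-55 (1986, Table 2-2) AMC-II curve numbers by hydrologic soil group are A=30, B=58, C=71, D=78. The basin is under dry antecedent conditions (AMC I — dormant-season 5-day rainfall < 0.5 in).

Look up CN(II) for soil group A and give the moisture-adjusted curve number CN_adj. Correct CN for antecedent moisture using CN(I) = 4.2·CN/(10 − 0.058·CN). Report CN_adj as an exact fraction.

CN_adj = 900/59 ≈ 15.254

NRCS table: meadow, continuous grass, soil group A → CN(II) = 30
Adjust CN=30 to AMC I: 4.2·30/(10 − 0.058·30) → 126 ÷ (413/50) = 900/59 ≈ 15.254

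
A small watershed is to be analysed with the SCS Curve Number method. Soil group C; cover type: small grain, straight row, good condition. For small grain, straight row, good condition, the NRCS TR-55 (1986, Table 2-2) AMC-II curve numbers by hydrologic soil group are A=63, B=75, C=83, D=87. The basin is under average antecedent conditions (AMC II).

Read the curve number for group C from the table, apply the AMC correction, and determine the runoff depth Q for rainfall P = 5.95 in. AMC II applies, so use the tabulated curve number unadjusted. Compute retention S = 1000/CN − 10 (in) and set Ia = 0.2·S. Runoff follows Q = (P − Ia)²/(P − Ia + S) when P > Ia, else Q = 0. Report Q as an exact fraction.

Q = 4975577/1230060 in ≈ 4.045 in

NRCS table: small grain, straight row, good condition, soil group C → CN(II) = 83
CN(II) = 83; AMC II needs no correction.
Retention S: 1000/CN − 10 with CN=83.000 → S = 170/83 ≈ 2.048 in
Ia = 0.2S: 0.2·2.048 = 0.410 in (exactly 34/83)
Excess rainfall: 5.950 − 0.410 = 5.540 in; P > Ia so Q > 0
Runoff Q = (P−Ia)²/(P−Ia+S) = (5.540)²/(5.540+2.048) = 4975577/1230060 ≈ 4.045 in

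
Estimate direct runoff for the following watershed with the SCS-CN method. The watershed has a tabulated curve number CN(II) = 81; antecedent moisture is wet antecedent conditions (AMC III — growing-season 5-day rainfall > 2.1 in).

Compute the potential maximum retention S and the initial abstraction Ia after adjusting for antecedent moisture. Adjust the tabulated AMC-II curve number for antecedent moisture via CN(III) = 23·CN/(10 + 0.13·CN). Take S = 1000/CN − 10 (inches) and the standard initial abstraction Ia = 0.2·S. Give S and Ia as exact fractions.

Adjust CN=81 to AMC III: 23·81/(10 + 0.13·81) → 1863 ÷ (2053/100) = 186300/2053 ≈ 90.745
Max retention: S = 1000/(186300/2053) − 10 = 1900/1863 in (≈ 1.020 in)
Ia = 0.2S: 0.2·1.020 = 0.204 in (exactly 380/1863)

S = 1900/1863 in ≈ 1.020 in; Ia = 380/1863 in ≈ 0.204 in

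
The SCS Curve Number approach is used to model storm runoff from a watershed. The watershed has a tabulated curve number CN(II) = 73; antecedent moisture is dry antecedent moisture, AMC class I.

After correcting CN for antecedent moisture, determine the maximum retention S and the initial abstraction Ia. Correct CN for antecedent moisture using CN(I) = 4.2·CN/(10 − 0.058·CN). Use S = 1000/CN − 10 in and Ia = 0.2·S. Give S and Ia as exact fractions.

S = 4500/511 in ≈ 8.806 in; Ia = 900/511 in ≈ 1.761 in

Adjust CN=73 to AMC I: 4.2·73/(10 − 0.058·73) → (1533/5) ÷ (2883/500) = 51100/961 ≈ 53.174
S = 1000/(51100/961) − 10 = 4500/511 in ≈ 8.806 in
Initial abstraction Ia = S/5 = (4500/511)/5 = 900/511 ≈ 1.761 in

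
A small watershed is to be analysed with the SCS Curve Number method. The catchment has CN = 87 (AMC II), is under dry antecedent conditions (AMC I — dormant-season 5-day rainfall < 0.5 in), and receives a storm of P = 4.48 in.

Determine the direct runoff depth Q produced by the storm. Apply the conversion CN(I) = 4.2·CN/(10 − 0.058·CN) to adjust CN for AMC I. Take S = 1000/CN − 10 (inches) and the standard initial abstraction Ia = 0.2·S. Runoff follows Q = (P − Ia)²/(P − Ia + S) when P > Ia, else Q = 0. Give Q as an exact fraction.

Q = 1851666961/955246950 in ≈ 1.938 in

CN(I) from CN(II)=87: (4.2·87)/(10 − 0.058·87) = 182700/2477 ≈ 73.759
Retention S: 1000/CN − 10 with CN=73.759 → S = 6500/1827 ≈ 3.558 in
Initial abstraction Ia = S/5 = (6500/1827)/5 = 1300/1827 ≈ 0.712 in
P − Ia = 4.480 − 0.712 = 172124/45675 ≈ 3.768 in (> 0, runoff occurs)
Q = (172124/45675)²/((172124/45675) + 6500/1827) = (29626671376/2086205625)/(334624/45675) = 1851666961/955246950 in ≈ 1.938 in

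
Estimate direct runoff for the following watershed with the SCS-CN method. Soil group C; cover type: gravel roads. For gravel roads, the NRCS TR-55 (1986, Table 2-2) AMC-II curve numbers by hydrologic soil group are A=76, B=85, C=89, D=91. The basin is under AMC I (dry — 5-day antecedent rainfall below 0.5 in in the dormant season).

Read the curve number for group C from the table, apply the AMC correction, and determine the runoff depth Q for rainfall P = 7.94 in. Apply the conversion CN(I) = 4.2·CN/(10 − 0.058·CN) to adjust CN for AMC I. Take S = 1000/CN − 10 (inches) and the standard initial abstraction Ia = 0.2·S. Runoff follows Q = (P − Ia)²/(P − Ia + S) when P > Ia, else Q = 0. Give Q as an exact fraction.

NRCS table: gravel roads, soil group C → CN(II) = 89
CN(I) from CN(II)=89: (4.2·89)/(10 − 0.058·89) = 186900/2419 ≈ 77.263
Max retention: S = 1000/(186900/2419) − 10 = 5500/1869 in (≈ 2.943 in)
Ia = 0.2S: 0.2·2.943 = 0.589 in (exactly 1100/1869)
Excess rainfall: 7.940 − 0.589 = 7.351 in; P > Ia so Q > 0
Q: (686993/93450)² ÷ (961993/93450) = 471959382049/89898245850 in (≈ 5.250 in)

Q = 471959382049/89898245850 in ≈ 5.250 in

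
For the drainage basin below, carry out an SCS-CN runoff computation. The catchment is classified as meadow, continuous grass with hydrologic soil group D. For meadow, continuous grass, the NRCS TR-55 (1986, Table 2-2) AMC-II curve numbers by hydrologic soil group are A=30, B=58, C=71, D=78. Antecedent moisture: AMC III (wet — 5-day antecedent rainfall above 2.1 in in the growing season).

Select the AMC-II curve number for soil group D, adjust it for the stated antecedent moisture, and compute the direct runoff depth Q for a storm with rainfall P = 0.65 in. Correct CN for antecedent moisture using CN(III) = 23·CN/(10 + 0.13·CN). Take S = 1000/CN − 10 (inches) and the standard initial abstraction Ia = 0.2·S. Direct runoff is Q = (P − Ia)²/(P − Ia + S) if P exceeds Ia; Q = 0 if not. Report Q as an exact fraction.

Q = 52722121/524942340 in ≈ 0.100 in

NRCS table: meadow, continuous grass, soil group D → CN(II) = 78
Wet (AMC III): CN(III) = 23·78/(10 + 0.13·78) = 1794/(1007/50) = 89700/1007 ≈ 89.076
S = 1000/(89700/1007) − 10 = 1100/897 in ≈ 1.226 in
Ia = 0.2S: 0.2·1.226 = 0.245 in (exactly 220/897)
Excess rainfall: 0.650 − 0.245 = 0.405 in; P > Ia so Q > 0
Runoff Q = (P−Ia)²/(P−Ia+S) = (0.405)²/(0.405+1.226) = 52722121/524942340 ≈ 0.100 in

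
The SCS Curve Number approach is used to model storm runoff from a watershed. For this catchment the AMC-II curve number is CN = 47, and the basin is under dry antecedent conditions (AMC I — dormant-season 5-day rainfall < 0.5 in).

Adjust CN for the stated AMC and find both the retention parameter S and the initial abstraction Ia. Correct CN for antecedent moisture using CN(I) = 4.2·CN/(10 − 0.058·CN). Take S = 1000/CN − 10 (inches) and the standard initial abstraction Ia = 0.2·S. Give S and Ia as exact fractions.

Adjust CN=47 to AMC I: 4.2·47/(10 − 0.058·47) → (987/5) ÷ (3637/500) = 98700/3637 ≈ 27.138
S = 1000/(98700/3637) − 10 = 26500/987 in ≈ 26.849 in
Ia = 0.2·(26500/987) = 5300/987 in ≈ 5.370 in

S = 26500/987 in ≈ 26.849 in; Ia = 5300/987 in ≈ 5.370 in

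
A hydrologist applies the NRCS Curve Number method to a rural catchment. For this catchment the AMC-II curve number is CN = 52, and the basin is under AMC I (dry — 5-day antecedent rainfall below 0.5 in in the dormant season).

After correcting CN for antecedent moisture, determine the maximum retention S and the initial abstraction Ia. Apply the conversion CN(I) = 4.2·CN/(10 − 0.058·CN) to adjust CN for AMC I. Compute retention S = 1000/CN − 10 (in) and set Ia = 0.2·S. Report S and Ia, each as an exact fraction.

Adjust CN=52 to AMC I: 4.2·52/(10 − 0.058·52) → (1092/5) ÷ (873/125) = 9100/291 ≈ 31.271
S = 1000/(9100/291) − 10 = 2000/91 in ≈ 21.978 in
Initial abstraction Ia = S/5 = (2000/91)/5 = 400/91 ≈ 4.396 in

S = 2000/91 in ≈ 21.978 in; Ia = 400/91 in ≈ 4.396 in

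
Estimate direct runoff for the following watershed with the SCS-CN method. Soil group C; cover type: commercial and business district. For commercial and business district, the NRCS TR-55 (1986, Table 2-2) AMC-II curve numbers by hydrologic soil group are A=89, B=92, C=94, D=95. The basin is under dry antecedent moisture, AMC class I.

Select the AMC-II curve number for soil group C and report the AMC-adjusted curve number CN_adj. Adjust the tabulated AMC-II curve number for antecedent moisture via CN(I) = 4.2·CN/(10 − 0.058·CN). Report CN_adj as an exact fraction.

CN_adj = 32900/379 ≈ 86.807

NRCS table: commercial and business district, soil group C → CN(II) = 94
CN(I) from CN(II)=94: (4.2·94)/(10 − 0.058·94) = 32900/379 ≈ 86.807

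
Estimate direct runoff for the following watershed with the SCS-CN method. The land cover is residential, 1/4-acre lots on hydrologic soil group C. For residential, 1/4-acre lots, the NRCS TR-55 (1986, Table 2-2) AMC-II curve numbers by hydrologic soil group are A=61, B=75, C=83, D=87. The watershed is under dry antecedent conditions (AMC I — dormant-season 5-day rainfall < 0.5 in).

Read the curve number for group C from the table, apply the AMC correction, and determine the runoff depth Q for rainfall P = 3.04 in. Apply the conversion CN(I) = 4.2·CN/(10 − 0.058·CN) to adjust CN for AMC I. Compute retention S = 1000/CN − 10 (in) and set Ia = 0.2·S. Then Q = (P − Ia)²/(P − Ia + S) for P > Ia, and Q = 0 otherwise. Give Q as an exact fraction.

NRCS table: residential, 1/4-acre lots, soil group C → CN(II) = 83
CN(I) from CN(II)=83: (4.2·83)/(10 − 0.058·83) = 174300/2593 ≈ 67.219
S = 1000/(174300/2593) − 10 = 8500/1743 in ≈ 4.877 in
Ia = 0.2S: 0.2·4.877 = 0.975 in (exactly 1700/1743)
Excess rainfall: 3.040 − 0.975 = 2.065 in; P > Ia so Q > 0
Q: (89968/43575)² ÷ (302468/43575) = 2023560256/3295010775 in (≈ 0.614 in)

Q = 2023560256/3295010775 in ≈ 0.614 in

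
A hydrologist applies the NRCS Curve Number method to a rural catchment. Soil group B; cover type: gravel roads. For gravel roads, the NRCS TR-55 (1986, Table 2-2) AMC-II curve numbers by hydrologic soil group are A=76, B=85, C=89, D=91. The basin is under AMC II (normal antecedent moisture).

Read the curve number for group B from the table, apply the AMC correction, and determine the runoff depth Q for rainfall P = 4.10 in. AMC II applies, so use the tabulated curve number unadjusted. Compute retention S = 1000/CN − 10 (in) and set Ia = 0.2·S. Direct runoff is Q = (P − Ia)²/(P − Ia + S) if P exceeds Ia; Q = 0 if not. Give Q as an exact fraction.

NRCS table: gravel roads, soil group B → CN(II) = 85
CN(II) = 85; AMC II needs no correction.
S = 1000/85 − 10 = 30/17 in ≈ 1.765 in
Ia = 0.2S: 0.2·1.765 = 0.353 in (exactly 6/17)
Since P=4.100 > Ia=0.353: effective rainfall P−Ia = 637/170 in
Runoff Q = (P−Ia)²/(P−Ia+S) = (3.747)²/(3.747+1.765) = 405769/159290 ≈ 2.547 in

Q = 405769/159290 in ≈ 2.547 in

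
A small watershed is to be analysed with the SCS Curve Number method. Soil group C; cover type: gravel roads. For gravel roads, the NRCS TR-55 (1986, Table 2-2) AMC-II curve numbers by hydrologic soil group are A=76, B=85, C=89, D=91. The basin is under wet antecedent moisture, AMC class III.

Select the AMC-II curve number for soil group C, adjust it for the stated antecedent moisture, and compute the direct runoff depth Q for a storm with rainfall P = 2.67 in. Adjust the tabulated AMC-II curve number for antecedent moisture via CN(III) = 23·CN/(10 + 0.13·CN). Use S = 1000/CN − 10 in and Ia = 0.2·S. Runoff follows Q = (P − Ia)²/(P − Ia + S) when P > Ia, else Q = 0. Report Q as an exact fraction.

NRCS table: gravel roads, soil group C → CN(II) = 89
Wet (AMC III): CN(III) = 23·89/(10 + 0.13·89) = 2047/(2157/100) = 204700/2157 ≈ 94.900
Max retention: S = 1000/(204700/2157) − 10 = 1100/2047 in (≈ 0.537 in)
Ia = 0.2S: 0.2·0.537 = 0.107 in (exactly 220/2047)
P − Ia = 2.670 − 0.107 = 524549/204700 ≈ 2.563 in (> 0, runoff occurs)
Runoff Q = (P−Ia)²/(P−Ia+S) = (2.563)²/(2.563+0.537) = 275151653401/129892180300 ≈ 2.118 in

Q = 275151653401/129892180300 in ≈ 2.118 in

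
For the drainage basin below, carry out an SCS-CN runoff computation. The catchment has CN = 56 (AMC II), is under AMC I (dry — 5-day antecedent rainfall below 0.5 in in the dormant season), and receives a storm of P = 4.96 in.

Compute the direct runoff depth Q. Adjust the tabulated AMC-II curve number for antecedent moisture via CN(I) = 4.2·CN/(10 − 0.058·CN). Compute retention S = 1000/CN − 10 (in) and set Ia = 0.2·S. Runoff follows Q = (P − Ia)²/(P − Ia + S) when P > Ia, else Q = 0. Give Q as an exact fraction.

Dry (AMC I): CN(I) = 4.2·56/(10 − 0.058·56) = (1176/5)/(844/125) = 7350/211 ≈ 34.834
S = 1000/(7350/211) − 10 = 2750/147 in ≈ 18.707 in
Ia = 0.2·(2750/147) = 550/147 in ≈ 3.741 in
Excess rainfall: 4.960 − 3.741 = 1.219 in; P > Ia so Q > 0
Q = (4478/3675)²/((4478/3675) + 2750/147) = (20052484/13505625)/(73228/3675) = 5013121/67278225 in ≈ 0.075 in

Q = 5013121/67278225 in ≈ 0.075 in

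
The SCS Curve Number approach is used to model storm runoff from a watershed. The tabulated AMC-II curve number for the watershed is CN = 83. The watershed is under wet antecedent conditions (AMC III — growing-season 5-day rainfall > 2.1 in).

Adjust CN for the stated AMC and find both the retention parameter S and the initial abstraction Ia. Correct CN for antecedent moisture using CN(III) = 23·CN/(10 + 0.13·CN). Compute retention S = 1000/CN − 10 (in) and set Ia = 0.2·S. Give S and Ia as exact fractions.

S = 1700/1909 in ≈ 0.891 in; Ia = 340/1909 in ≈ 0.178 in

CN(III) from CN(II)=83: (23·83)/(10 + 0.13·83) = 190900/2079 ≈ 91.823
S = 1000/(190900/2079) − 10 = 1700/1909 in ≈ 0.891 in
Ia = 0.2·(1700/1909) = 340/1909 in ≈ 0.178 in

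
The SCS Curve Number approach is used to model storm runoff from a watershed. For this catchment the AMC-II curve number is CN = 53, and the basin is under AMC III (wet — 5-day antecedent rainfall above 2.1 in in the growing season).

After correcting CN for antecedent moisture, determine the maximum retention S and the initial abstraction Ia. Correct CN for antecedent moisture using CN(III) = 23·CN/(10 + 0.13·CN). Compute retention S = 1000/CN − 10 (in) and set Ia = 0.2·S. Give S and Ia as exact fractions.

Adjust CN=53 to AMC III: 23·53/(10 + 0.13·53) → 1219 ÷ (1689/100) = 121900/1689 ≈ 72.173
Retention S: 1000/CN − 10 with CN=72.173 → S = 4700/1219 ≈ 3.856 in
Initial abstraction Ia = S/5 = (4700/1219)/5 = 940/1219 ≈ 0.771 in

S = 4700/1219 in ≈ 3.856 in; Ia = 940/1219 in ≈ 0.771 in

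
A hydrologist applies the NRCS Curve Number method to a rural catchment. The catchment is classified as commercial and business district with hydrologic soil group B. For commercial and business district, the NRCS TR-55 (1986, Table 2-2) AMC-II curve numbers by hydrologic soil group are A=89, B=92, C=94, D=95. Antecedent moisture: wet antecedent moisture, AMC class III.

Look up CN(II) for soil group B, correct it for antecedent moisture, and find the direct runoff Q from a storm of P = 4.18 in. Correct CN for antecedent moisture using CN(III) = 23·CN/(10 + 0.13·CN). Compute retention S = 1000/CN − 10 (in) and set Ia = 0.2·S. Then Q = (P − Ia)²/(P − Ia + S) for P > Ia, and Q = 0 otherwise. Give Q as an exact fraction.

Q = 11785490721/3135938450 in ≈ 3.758 in

NRCS table: commercial and business district, soil group B → CN(II) = 92
Adjust CN=92 to AMC III: 23·92/(10 + 0.13·92) → 2116 ÷ (549/25) = 52900/549 ≈ 96.357
Max retention: S = 1000/(52900/549) − 10 = 200/529 in (≈ 0.378 in)
Ia = 0.2·(200/529) = 40/529 in ≈ 0.076 in
Since P=4.180 > Ia=0.076: effective rainfall P−Ia = 108561/26450 in
Q = (108561/26450)²/((108561/26450) + 200/529) = (11785490721/699602500)/(118561/26450) = 11785490721/3135938450 in ≈ 3.758 in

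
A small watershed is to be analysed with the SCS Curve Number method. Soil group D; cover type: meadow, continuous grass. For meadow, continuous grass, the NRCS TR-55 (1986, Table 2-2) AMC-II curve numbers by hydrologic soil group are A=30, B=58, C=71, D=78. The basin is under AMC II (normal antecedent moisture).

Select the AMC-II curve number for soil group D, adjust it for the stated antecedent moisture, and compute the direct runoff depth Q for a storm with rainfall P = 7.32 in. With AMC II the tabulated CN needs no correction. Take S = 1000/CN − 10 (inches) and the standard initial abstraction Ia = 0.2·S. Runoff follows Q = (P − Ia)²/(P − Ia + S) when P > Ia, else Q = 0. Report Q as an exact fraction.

NRCS table: meadow, continuous grass, soil group D → CN(II) = 78
AMC II — tabulated CN = 78 applies directly.
Retention S: 1000/CN − 10 with CN=78.000 → S = 110/39 ≈ 2.821 in
Ia = 0.2S: 0.2·2.821 = 0.564 in (exactly 22/39)
Excess rainfall: 7.320 − 0.564 = 6.756 in; P > Ia so Q > 0
Runoff Q = (P−Ia)²/(P−Ia+S) = (6.756)²/(6.756+2.821) = 43388569/9103575 ≈ 4.766 in

Q = 43388569/9103575 in ≈ 4.766 in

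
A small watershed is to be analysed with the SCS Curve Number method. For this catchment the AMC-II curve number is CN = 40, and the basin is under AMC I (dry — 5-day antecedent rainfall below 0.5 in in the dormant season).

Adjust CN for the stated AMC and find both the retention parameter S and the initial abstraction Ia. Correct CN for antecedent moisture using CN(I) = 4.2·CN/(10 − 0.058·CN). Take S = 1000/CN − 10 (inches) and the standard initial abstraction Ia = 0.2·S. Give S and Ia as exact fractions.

S = 250/7 in ≈ 35.714 in; Ia = 50/7 in ≈ 7.143 in

Dry (AMC I): CN(I) = 4.2·40/(10 − 0.058·40) = 168/(192/25) = 175/8 ≈ 21.875
S = 1000/(175/8) − 10 = 250/7 in ≈ 35.714 in
Ia = 0.2S: 0.2·35.714 = 7.143 in (exactly 50/7)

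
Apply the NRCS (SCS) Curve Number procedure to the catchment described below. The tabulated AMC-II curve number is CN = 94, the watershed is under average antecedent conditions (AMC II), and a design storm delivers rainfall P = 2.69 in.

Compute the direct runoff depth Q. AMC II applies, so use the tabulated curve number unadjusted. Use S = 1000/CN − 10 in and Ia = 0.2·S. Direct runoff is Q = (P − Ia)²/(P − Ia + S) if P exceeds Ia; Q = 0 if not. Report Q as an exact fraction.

Q = 145033849/70702100 in ≈ 2.051 in

Average conditions: CN = 94 (no AMC adjustment).
S = 1000/94 − 10 = 30/47 in ≈ 0.638 in
Initial abstraction Ia = S/5 = (30/47)/5 = 6/47 ≈ 0.128 in
P − Ia = 2.690 − 0.128 = 12043/4700 ≈ 2.562 in (> 0, runoff occurs)
Runoff Q = (P−Ia)²/(P−Ia+S) = (2.562)²/(2.562+0.638) = 145033849/70702100 ≈ 2.051 in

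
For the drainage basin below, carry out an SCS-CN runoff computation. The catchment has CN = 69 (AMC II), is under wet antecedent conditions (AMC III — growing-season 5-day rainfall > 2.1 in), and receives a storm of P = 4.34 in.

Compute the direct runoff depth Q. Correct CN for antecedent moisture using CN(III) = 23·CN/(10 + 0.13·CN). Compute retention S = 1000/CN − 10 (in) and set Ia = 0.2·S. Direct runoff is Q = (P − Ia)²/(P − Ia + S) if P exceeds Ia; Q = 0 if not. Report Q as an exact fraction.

CN(III) from CN(II)=69: (23·69)/(10 + 0.13·69) = 158700/1897 ≈ 83.658
Retention S: 1000/CN − 10 with CN=83.658 → S = 3100/1587 ≈ 1.953 in
Initial abstraction Ia = S/5 = (3100/1587)/5 = 620/1587 ≈ 0.391 in
Excess rainfall: 4.340 − 0.391 = 3.949 in; P > Ia so Q > 0
Q = (313379/79350)²/((313379/79350) + 3100/1587) = (98206397641/6296422500)/(468379/79350) = 3167948311/1198899150 in ≈ 2.642 in

Q = 3167948311/1198899150 in ≈ 2.642 in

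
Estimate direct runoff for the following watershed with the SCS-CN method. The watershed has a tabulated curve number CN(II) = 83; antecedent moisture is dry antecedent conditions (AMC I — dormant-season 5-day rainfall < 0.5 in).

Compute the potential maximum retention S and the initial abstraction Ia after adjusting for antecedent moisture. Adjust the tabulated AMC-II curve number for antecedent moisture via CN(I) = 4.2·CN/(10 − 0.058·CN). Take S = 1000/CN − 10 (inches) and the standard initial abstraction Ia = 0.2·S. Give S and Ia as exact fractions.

S = 8500/1743 in ≈ 4.877 in; Ia = 1700/1743 in ≈ 0.975 in

Adjust CN=83 to AMC I: 4.2·83/(10 − 0.058·83) → (1743/5) ÷ (2593/500) = 174300/2593 ≈ 67.219
Max retention: S = 1000/(174300/2593) − 10 = 8500/1743 in (≈ 4.877 in)
Ia = 0.2S: 0.2·4.877 = 0.975 in (exactly 1700/1743)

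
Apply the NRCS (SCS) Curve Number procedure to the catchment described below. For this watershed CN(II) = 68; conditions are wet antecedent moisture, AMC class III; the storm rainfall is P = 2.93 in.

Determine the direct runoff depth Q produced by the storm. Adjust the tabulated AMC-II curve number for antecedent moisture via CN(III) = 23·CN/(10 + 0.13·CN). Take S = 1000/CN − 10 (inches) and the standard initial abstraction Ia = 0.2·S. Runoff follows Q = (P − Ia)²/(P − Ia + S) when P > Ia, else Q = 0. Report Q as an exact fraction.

Q = 9714664969/6981813300 in ≈ 1.391 in

Wet (AMC III): CN(III) = 23·68/(10 + 0.13·68) = 1564/(471/25) = 39100/471 ≈ 83.015
Max retention: S = 1000/(39100/471) − 10 = 800/391 in (≈ 2.046 in)
Ia = 0.2·(800/391) = 160/391 in ≈ 0.409 in
Excess rainfall: 2.930 − 0.409 = 2.521 in; P > Ia so Q > 0
Q = (98563/39100)²/((98563/39100) + 800/391) = (9714664969/1528810000)/(178563/39100) = 9714664969/6981813300 in ≈ 1.391 in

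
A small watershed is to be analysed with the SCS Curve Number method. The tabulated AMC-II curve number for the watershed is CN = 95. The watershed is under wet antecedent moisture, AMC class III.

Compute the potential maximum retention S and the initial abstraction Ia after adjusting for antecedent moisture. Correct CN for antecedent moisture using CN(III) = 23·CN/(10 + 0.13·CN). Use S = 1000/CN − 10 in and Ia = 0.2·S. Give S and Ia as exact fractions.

Adjust CN=95 to AMC III: 23·95/(10 + 0.13·95) → 2185 ÷ (447/20) = 43700/447 ≈ 97.763
Retention S: 1000/CN − 10 with CN=97.763 → S = 100/437 ≈ 0.229 in
Ia = 0.2S: 0.2·0.229 = 0.046 in (exactly 20/437)

S = 100/437 in ≈ 0.229 in; Ia = 20/437 in ≈ 0.046 in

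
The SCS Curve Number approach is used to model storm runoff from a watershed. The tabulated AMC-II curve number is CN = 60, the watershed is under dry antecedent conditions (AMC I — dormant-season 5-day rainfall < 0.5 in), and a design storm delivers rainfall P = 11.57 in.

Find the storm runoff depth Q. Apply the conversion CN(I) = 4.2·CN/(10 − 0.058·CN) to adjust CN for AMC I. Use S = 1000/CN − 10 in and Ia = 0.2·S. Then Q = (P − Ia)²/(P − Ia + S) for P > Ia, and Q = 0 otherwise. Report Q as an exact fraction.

Q = 2797457881/963213300 in ≈ 2.904 in

Adjust CN=60 to AMC I: 4.2·60/(10 − 0.058·60) → 252 ÷ (163/25) = 6300/163 ≈ 38.650
S = 1000/(6300/163) − 10 = 1000/63 in ≈ 15.873 in
Ia = 0.2S: 0.2·15.873 = 3.175 in (exactly 200/63)
Since P=11.570 > Ia=3.175: effective rainfall P−Ia = 52891/6300 in
Runoff Q = (P−Ia)²/(P−Ia+S) = (8.395)²/(8.395+15.873) = 2797457881/963213300 ≈ 2.904 in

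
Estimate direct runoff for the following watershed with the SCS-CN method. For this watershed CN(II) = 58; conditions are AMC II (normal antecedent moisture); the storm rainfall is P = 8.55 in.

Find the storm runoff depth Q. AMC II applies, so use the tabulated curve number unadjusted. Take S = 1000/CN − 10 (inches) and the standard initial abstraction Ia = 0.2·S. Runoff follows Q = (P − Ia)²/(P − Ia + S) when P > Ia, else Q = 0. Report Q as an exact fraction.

Average conditions: CN = 58 (no AMC adjustment).
Max retention: S = 1000/58 − 10 = 210/29 in (≈ 7.241 in)
Ia = 0.2·(210/29) = 42/29 in ≈ 1.448 in
Since P=8.550 > Ia=1.448: effective rainfall P−Ia = 4119/580 in
Q = (4119/580)²/((4119/580) + 210/29) = (16966161/336400)/(8319/580) = 5655387/1608340 in ≈ 3.516 in

Q = 5655387/1608340 in ≈ 3.516 in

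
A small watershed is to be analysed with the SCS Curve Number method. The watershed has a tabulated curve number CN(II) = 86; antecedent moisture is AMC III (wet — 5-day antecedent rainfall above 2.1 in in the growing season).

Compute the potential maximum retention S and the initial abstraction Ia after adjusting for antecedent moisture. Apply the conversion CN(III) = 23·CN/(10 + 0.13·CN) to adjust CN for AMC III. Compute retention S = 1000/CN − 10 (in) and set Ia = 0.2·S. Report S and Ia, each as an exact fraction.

CN(III) from CN(II)=86: (23·86)/(10 + 0.13·86) = 98900/1059 ≈ 93.390
Max retention: S = 1000/(98900/1059) − 10 = 700/989 in (≈ 0.708 in)
Initial abstraction Ia = S/5 = (700/989)/5 = 140/989 ≈ 0.142 in

S = 700/989 in ≈ 0.708 in; Ia = 140/989 in ≈ 0.142 in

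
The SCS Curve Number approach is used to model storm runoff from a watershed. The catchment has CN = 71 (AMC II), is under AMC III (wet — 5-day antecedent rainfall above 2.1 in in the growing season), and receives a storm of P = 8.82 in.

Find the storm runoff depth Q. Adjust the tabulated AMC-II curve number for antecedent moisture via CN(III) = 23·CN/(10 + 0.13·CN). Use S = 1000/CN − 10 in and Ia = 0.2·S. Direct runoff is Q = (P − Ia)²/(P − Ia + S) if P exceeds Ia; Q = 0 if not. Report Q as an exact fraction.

Wet (AMC III): CN(III) = 23·71/(10 + 0.13·71) = 1633/(1923/100) = 163300/1923 ≈ 84.919
S = 1000/(163300/1923) − 10 = 2900/1633 in ≈ 1.776 in
Initial abstraction Ia = S/5 = (2900/1633)/5 = 580/1633 ≈ 0.355 in
P − Ia = 8.820 − 0.355 = 691153/81650 ≈ 8.465 in (> 0, runoff occurs)
Q: (691153/81650)² ÷ (836153/81650) = 477692469409/68271892450 in (≈ 6.997 in)

Q = 477692469409/68271892450 in ≈ 6.997 in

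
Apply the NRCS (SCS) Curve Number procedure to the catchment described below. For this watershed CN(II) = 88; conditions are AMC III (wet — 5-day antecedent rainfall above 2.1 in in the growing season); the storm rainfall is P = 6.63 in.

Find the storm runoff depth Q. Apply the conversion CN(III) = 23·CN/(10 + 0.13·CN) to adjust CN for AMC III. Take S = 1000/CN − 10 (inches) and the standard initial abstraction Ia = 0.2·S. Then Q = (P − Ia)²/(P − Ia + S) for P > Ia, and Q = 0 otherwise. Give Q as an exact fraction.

Q = 3015437569/505266300 in ≈ 5.968 in

Adjust CN=88 to AMC III: 23·88/(10 + 0.13·88) → 2024 ÷ (536/25) = 6325/67 ≈ 94.403
Max retention: S = 1000/(6325/67) − 10 = 150/253 in (≈ 0.593 in)
Initial abstraction Ia = S/5 = (150/253)/5 = 30/253 ≈ 0.119 in
P − Ia = 6.630 − 0.119 = 164739/25300 ≈ 6.511 in (> 0, runoff occurs)
Q = (164739/25300)²/((164739/25300) + 150/253) = (27138938121/640090000)/(179739/25300) = 3015437569/505266300 in ≈ 5.968 in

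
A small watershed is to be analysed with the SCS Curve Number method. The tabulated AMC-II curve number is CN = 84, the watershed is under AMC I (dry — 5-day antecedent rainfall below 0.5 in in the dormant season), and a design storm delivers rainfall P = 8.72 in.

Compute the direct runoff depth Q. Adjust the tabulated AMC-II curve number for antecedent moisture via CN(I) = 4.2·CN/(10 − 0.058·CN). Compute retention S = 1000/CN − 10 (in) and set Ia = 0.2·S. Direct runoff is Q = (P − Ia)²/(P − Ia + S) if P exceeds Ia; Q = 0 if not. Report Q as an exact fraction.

Q = 3709877522/750460725 in ≈ 4.943 in

Adjust CN=84 to AMC I: 4.2·84/(10 − 0.058·84) → (1764/5) ÷ (641/125) = 44100/641 ≈ 68.799
S = 1000/(44100/641) − 10 = 2000/441 in ≈ 4.535 in
Ia = 0.2·(2000/441) = 400/441 in ≈ 0.907 in
P − Ia = 8.720 − 0.907 = 86138/11025 ≈ 7.813 in (> 0, runoff occurs)
Q = (86138/11025)²/((86138/11025) + 2000/441) = (7419755044/121550625)/(136138/11025) = 3709877522/750460725 in ≈ 4.943 in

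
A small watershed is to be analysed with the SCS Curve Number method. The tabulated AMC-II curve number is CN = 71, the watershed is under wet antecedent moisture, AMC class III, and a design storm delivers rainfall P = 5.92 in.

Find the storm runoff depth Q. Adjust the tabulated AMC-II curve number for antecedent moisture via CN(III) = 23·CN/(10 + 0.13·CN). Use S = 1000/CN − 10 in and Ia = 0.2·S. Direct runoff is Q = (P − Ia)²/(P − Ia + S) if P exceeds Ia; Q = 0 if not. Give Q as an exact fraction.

CN(III) from CN(II)=71: (23·71)/(10 + 0.13·71) = 163300/1923 ≈ 84.919
Max retention: S = 1000/(163300/1923) − 10 = 2900/1633 in (≈ 1.776 in)
Ia = 0.2·(2900/1633) = 580/1633 in ≈ 0.355 in
Since P=5.920 > Ia=0.355: effective rainfall P−Ia = 227184/40825 in
Q: (227184/40825)² ÷ (299684/40825) = 12903142464/3058649825 in (≈ 4.219 in)

Q = 12903142464/3058649825 in ≈ 4.219 in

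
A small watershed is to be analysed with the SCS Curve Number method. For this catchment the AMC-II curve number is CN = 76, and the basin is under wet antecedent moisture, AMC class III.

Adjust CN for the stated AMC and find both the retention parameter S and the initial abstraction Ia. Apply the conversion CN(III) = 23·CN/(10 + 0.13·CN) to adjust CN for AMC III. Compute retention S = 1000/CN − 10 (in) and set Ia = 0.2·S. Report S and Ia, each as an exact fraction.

Adjust CN=76 to AMC III: 23·76/(10 + 0.13·76) → 1748 ÷ (497/25) = 43700/497 ≈ 87.928
Retention S: 1000/CN − 10 with CN=87.928 → S = 600/437 ≈ 1.373 in
Ia = 0.2·(600/437) = 120/437 in ≈ 0.275 in

S = 600/437 in ≈ 1.373 in; Ia = 120/437 in ≈ 0.275 in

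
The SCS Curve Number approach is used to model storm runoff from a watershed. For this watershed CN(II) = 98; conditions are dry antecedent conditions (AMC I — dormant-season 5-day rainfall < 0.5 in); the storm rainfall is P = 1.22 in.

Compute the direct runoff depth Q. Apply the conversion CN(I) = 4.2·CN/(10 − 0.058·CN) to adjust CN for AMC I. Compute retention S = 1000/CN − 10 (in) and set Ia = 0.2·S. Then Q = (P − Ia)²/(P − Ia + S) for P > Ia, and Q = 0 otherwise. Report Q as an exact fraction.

Q = 3337257361/4258465050 in ≈ 0.784 in

CN(I) from CN(II)=98: (4.2·98)/(10 − 0.058·98) = 102900/1079 ≈ 95.366
S = 1000/(102900/1079) − 10 = 500/1029 in ≈ 0.486 in
Ia = 0.2S: 0.2·0.486 = 0.097 in (exactly 100/1029)
Since P=1.220 > Ia=0.097: effective rainfall P−Ia = 57769/51450 in
Q: (57769/51450)² ÷ (82769/51450) = 3337257361/4258465050 in (≈ 0.784 in)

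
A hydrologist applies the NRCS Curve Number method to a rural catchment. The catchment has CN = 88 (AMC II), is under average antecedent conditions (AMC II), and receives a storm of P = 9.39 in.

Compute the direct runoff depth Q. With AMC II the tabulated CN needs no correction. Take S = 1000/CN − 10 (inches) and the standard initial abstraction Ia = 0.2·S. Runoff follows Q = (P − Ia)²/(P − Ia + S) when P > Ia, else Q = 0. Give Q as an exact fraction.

Q = 11175649/1409100 in ≈ 7.931 in

AMC II — tabulated CN = 88 applies directly.
Max retention: S = 1000/88 − 10 = 15/11 in (≈ 1.364 in)
Ia = 0.2·(15/11) = 3/11 in ≈ 0.273 in
P − Ia = 9.390 − 0.273 = 10029/1100 ≈ 9.117 in (> 0, runoff occurs)
Q: (10029/1100)² ÷ (11529/1100) = 11175649/1409100 in (≈ 7.931 in)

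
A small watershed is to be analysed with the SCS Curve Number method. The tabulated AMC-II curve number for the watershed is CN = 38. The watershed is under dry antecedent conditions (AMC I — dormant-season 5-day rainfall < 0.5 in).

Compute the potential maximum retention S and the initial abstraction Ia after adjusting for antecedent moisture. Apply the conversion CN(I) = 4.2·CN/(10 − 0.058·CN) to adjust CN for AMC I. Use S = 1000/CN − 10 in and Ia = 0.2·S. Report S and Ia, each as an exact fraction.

S = 15500/399 in ≈ 38.847 in; Ia = 3100/399 in ≈ 7.769 in

Adjust CN=38 to AMC I: 4.2·38/(10 − 0.058·38) → (798/5) ÷ (1949/250) = 39900/1949 ≈ 20.472
Max retention: S = 1000/(39900/1949) − 10 = 15500/399 in (≈ 38.847 in)
Ia = 0.2·(15500/399) = 3100/399 in ≈ 7.769 in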